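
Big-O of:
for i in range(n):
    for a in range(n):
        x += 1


Per nesting level: O(n) * O(n) = O(n^2)
Complexity: O(n^2)


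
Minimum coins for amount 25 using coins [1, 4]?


dp[0]=0; dp[i]=1+min(dp[i-c] for c in coins)
...dp[20]=5, dp[21]=6, dp[22]=7, dp[23]=8, dp[24]=6, dp[25]=7
Minimum coins for 25 = 7


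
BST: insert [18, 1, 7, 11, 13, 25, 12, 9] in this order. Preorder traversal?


Root = 18; build tree by BST insertion.
Preorder traversal: [18, 1, 7, 11, 9, 13, 12, 25]


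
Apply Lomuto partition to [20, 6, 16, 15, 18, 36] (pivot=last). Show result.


Elements <= 36 go left of pivot.
Result: [20, 6, 16, 15, 18, 36], pivot at index 5


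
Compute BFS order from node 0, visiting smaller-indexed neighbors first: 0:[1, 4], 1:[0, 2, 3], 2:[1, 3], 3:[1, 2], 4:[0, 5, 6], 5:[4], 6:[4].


BFS queue: start with [0]
Visit order: [0, 1, 4, 2, 3, 5, 6]


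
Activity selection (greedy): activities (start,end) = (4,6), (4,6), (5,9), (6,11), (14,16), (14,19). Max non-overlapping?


Greedy: pick earliest-ending, then skip overlaps.
Selected (3 activities): [(4, 6), (6, 11), (14, 16)]


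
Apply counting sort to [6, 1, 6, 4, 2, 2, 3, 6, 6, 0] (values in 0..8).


Count array: [1, 1, 2, 1, 1, 0, 4, 0, 0]
Reconstruct: [0, 1, 2, 2, 3, 4, 6, 6, 6, 6]


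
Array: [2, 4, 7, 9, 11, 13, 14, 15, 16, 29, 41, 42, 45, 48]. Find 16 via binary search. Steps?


Search for 16:
[0,13] mid=6 arr[6]=14
[7,13] mid=10 arr[10]=41
[7,9] mid=8 arr[8]=16
Total: 3 comparisons


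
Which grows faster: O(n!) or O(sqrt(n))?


sublinear grows slower than factorial
O(sqrt(n)) is asymptotically smaller; O(n!) grows faster


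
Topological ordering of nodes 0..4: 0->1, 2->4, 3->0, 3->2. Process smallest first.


Kahn's algorithm, process smallest node first
Order: [3, 0, 1, 2, 4]


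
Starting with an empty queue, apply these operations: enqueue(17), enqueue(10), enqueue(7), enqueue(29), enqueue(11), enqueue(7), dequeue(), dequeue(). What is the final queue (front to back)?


enqueue(17) -> [17]
enqueue(10) -> [17, 10]
enqueue(7) -> [17, 10, 7]
enqueue(29) -> [17, 10, 7, 29]
enqueue(11) -> [17, 10, 7, 29, 11]
enqueue(7) -> [17, 10, 7, 29, 11, 7]
dequeue() returns 17 -> [10, 7, 29, 11, 7]
dequeue() returns 10 -> [7, 29, 11, 7]
Final queue (front to back): [7, 29, 11, 7]


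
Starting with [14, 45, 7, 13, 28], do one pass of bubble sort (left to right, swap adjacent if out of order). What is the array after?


After one pass: [14, 7, 13, 28, 45]


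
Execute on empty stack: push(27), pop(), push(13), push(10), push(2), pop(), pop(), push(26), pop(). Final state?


push(27) -> [27]
pop() returns 27 -> []
push(13) -> [13]
push(10) -> [13, 10]
push(2) -> [13, 10, 2]
pop() returns 2 -> [13, 10]
pop() returns 10 -> [13]
push(26) -> [13, 26]
pop() returns 26 -> [13]
Final stack (bottom to top): [13]


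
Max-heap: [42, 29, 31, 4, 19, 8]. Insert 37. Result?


Append 37: [42, 29, 31, 4, 19, 8, 37]
Bubble up: swap idx 6(37) with idx 2(31)
Result: [42, 29, 37, 4, 19, 8, 31]


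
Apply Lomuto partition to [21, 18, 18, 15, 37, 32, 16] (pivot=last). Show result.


Elements <= 16 go left of pivot.
Result: [15, 16, 18, 21, 37, 32, 18], pivot at index 1


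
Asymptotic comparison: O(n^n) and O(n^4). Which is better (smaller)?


quartic grows slower than n^n
O(n^4) is asymptotically smaller; O(n^n) grows faster


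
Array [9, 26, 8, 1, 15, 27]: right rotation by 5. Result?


Right rotate by 5: [26, 8, 1, 15, 27, 9]


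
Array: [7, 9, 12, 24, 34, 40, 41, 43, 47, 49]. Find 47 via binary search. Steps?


Search for 47:
[0,9] mid=4 arr[4]=34
[5,9] mid=7 arr[7]=43
[8,9] mid=8 arr[8]=47
Total: 3 comparisons


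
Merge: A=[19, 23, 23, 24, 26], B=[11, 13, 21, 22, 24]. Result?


Compare heads, take smaller each step.
Merged: [11, 13, 19, 21, 22, 23, 23, 24, 24, 26]


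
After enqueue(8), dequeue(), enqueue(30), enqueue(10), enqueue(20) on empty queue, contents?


enqueue(8) -> [8]
dequeue() returns 8 -> []
enqueue(30) -> [30]
enqueue(10) -> [30, 10]
enqueue(20) -> [30, 10, 20]
Final queue (front to back): [30, 10, 20]


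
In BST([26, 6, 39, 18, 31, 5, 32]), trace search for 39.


BST root = 26
Search for 39: compare at each node
Path: [26, 39]


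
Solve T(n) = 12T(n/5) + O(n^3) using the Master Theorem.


a=12, b=5, c=3. log_5(12)=1.544 < c=3. Case 3: O(n^c) = O(n^3)
Complexity: O(n^3)


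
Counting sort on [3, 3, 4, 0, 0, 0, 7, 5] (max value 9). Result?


Count array: [3, 0, 0, 2, 1, 1, 0, 1, 0, 0]
Reconstruct: [0, 0, 0, 3, 3, 4, 5, 7]


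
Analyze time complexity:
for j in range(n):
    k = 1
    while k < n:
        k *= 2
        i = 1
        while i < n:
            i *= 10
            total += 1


Per nesting level: O(n) * O(log n) * O(log n) = O(n (log n)^2)
Complexity: O(n (log n)^2)


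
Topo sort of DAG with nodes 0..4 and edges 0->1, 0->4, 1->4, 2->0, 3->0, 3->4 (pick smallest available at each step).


Kahn's algorithm, process smallest node first
Order: [2, 3, 0, 1, 4]


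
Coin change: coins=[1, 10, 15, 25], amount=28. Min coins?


dp[0]=0; dp[i]=1+min(dp[i-c] for c in coins)
...dp[23]=5, dp[24]=6, dp[25]=1, dp[26]=2, dp[27]=3, dp[28]=4
Minimum coins for 28 = 4


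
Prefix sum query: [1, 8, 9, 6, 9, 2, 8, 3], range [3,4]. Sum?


Prefix sums: [0, 1, 9, 18, 24, 33, 35, 43, 46]
Sum[3..4] = prefix[5] - prefix[3] = 33 - 18 = 15


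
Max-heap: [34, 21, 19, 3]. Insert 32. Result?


Append 32: [34, 21, 19, 3, 32]
Bubble up: swap idx 4(32) with idx 1(21)
Result: [34, 32, 19, 3, 21]


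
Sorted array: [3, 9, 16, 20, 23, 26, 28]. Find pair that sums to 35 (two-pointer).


Two pointers: lo=0, hi=6
Found pair: (9, 26) summing to 35


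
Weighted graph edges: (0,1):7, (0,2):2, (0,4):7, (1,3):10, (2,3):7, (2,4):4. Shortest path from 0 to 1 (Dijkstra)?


Dijkstra from 0:
Distances: {0: 0, 1: 7, 2: 2, 3: 9, 4: 6}
Shortest distance to 1 = 7, path = [0, 1]


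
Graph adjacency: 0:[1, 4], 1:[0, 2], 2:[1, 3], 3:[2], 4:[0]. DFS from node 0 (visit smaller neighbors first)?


DFS stack-based: start with [0]
Visit order: [0, 1, 2, 3, 4]


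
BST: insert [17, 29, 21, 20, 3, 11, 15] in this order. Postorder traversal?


Root = 17; build tree by BST insertion.
Postorder traversal: [15, 11, 3, 20, 21, 29, 17]


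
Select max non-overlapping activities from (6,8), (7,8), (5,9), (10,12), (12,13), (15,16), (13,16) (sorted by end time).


Greedy: pick earliest-ending, then skip overlaps.
Selected (4 activities): [(6, 8), (10, 12), (12, 13), (15, 16)]


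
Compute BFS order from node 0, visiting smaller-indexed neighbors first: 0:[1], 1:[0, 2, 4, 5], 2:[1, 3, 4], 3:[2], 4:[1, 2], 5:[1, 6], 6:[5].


BFS queue: start with [0]
Visit order: [0, 1, 2, 4, 5, 3, 6]


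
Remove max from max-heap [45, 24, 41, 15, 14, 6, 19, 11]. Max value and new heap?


Max = 45
Replace root with last, heapify down
Resulting heap: [41, 24, 19, 15, 14, 6, 11]


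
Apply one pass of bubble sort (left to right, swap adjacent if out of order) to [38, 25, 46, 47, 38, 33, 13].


After one pass: [25, 38, 46, 38, 33, 13, 47]


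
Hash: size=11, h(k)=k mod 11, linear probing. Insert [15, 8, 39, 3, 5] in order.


Insertions: 15->slot 4; 8->slot 8; 39->slot 6; 3->slot 3; 5->slot 5
Table: [None, None, None, 3, 15, 5, 39, None, 8, None, None]


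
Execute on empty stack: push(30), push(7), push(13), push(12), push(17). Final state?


push(30) -> [30]
push(7) -> [30, 7]
push(13) -> [30, 7, 13]
push(12) -> [30, 7, 13, 12]
push(17) -> [30, 7, 13, 12, 17]
Final stack (bottom to top): [30, 7, 13, 12, 17]


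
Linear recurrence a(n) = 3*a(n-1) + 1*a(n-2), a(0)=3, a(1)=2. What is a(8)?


Build bottom-up:
...a(6)=1047, a(7)=3458, a(8)=3*3458+1*1047=11421


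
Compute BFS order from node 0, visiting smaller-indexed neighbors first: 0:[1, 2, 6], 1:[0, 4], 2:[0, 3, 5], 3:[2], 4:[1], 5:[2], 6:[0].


BFS queue: start with [0]
Visit order: [0, 1, 2, 6, 4, 3, 5]


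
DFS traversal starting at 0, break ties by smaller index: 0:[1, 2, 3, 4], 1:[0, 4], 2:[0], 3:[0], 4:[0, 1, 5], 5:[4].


DFS stack-based: start with [0]
Visit order: [0, 1, 4, 5, 2, 3]


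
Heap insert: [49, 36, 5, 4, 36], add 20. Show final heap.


Append 20: [49, 36, 5, 4, 36, 20]
Bubble up: swap idx 5(20) with idx 2(5)
Result: [49, 36, 20, 4, 36, 5]


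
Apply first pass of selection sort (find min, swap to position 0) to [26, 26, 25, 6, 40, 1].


After one pass: [1, 26, 25, 6, 40, 26]


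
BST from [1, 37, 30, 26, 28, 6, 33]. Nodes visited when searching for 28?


BST root = 1
Search for 28: compare at each node
Path: [1, 37, 30, 26, 28]


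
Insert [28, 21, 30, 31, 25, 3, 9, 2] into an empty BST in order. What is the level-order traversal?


Root = 28; build tree by BST insertion.
Level-Order traversal: [28, 21, 30, 3, 25, 31, 2, 9]


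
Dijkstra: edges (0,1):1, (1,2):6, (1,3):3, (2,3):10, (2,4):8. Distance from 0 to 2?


Dijkstra from 0:
Distances: {0: 0, 1: 1, 2: 7, 3: 4, 4: 15}
Shortest distance to 2 = 7, path = [0, 1, 2]


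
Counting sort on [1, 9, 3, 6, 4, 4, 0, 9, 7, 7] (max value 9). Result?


Count array: [1, 1, 0, 1, 2, 0, 1, 2, 0, 2]
Reconstruct: [0, 1, 3, 4, 4, 6, 7, 7, 9, 9]


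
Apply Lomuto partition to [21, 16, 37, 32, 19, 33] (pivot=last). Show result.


Elements <= 33 go left of pivot.
Result: [21, 16, 32, 19, 33, 37], pivot at index 4


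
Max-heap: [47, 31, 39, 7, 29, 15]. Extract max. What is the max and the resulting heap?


Max = 47
Replace root with last, heapify down
Resulting heap: [39, 31, 15, 7, 29]


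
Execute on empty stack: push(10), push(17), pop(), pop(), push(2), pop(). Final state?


push(10) -> [10]
push(17) -> [10, 17]
pop() returns 17 -> [10]
pop() returns 10 -> []
push(2) -> [2]
pop() returns 2 -> []
Final stack (bottom to top): []


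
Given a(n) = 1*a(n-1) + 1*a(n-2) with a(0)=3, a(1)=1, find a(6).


Build bottom-up:
...a(4)=9, a(5)=14, a(6)=1*14+1*9=23


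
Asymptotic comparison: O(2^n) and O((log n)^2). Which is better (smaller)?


polylogarithmic grows slower than exponential
O((log n)^2) is asymptotically smaller; O(2^n) grows faster


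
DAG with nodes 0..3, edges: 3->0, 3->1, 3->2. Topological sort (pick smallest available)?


Kahn's algorithm, process smallest node first
Order: [3, 0, 1, 2]


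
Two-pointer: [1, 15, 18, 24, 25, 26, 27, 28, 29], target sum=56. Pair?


Two pointers: lo=0, hi=8
Found pair: (27, 29) summing to 56


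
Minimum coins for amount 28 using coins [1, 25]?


dp[0]=0; dp[i]=1+min(dp[i-c] for c in coins)
...dp[23]=23, dp[24]=24, dp[25]=1, dp[26]=2, dp[27]=3, dp[28]=4
Minimum coins for 28 = 4


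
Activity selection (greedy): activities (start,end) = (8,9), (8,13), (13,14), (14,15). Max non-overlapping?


Greedy: pick earliest-ending, then skip overlaps.
Selected (3 activities): [(8, 9), (13, 14), (14, 15)]


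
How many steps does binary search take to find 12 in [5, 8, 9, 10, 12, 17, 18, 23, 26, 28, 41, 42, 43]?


Search for 12:
[0,12] mid=6 arr[6]=18
[0,5] mid=2 arr[2]=9
[3,5] mid=4 arr[4]=12
Total: 3 comparisons


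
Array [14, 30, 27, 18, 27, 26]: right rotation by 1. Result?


Right rotate by 1: [26, 14, 30, 27, 18, 27]


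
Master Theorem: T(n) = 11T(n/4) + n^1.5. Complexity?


a=11, b=4, c=1.5. log_4(11)=1.730 > c=1.5. Case 1: O(n^log_b(a)) = O(n^1.730)
Complexity: O(n^1.730)


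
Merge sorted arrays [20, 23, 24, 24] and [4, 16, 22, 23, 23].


Compare heads, take smaller each step.
Merged: [4, 16, 20, 22, 23, 23, 23, 24, 24]


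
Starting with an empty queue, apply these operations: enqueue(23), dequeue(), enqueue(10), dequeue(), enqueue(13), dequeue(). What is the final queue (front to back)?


enqueue(23) -> [23]
dequeue() returns 23 -> []
enqueue(10) -> [10]
dequeue() returns 10 -> []
enqueue(13) -> [13]
dequeue() returns 13 -> []
Final queue (front to back): []


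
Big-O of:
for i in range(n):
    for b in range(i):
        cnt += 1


Per nesting level: O(n) * O(n) [triangular over i] = O(n^2)
Complexity: O(n^2)


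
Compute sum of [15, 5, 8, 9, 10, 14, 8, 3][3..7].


Prefix sums: [0, 15, 20, 28, 37, 47, 61, 69, 72]
Sum[3..7] = prefix[8] - prefix[3] = 72 - 28 = 44


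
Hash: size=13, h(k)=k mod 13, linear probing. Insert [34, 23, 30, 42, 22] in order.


Insertions: 34->slot 8; 23->slot 10; 30->slot 4; 42->slot 3; 22->slot 9
Table: [None, None, None, 42, 30, None, None, None, 34, 22, 23, None, None]


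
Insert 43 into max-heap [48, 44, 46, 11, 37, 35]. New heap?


Append 43: [48, 44, 46, 11, 37, 35, 43]
Bubble up: no swaps needed
Result: [48, 44, 46, 11, 37, 35, 43]


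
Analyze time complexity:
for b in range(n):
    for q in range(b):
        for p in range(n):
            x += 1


Per nesting level: O(n) * O(n) [triangular over b] * O(n) = O(n^3)
Complexity: O(n^3)


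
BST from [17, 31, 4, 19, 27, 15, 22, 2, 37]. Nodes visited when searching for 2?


BST root = 17
Search for 2: compare at each node
Path: [17, 4, 2]


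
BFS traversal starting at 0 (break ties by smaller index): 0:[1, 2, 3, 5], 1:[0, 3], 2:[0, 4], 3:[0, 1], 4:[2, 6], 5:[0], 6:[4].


BFS queue: start with [0]
Visit order: [0, 1, 2, 3, 5, 4, 6]


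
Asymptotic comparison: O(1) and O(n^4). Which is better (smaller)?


constant grows slower than quartic
O(1) is asymptotically smaller; O(n^4) grows faster


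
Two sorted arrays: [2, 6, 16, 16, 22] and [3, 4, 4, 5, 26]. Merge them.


Compare heads, take smaller each step.
Merged: [2, 3, 4, 4, 5, 6, 16, 16, 22, 26]


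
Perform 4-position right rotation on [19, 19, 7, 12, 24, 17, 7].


Right rotate by 4: [12, 24, 17, 7, 19, 19, 7]


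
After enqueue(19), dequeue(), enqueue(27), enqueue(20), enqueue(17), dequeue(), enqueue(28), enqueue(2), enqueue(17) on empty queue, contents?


enqueue(19) -> [19]
dequeue() returns 19 -> []
enqueue(27) -> [27]
enqueue(20) -> [27, 20]
enqueue(17) -> [27, 20, 17]
dequeue() returns 27 -> [20, 17]
enqueue(28) -> [20, 17, 28]
enqueue(2) -> [20, 17, 28, 2]
enqueue(17) -> [20, 17, 28, 2, 17]
Final queue (front to back): [20, 17, 28, 2, 17]


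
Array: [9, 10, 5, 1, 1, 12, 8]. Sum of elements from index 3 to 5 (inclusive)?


Prefix sums: [0, 9, 19, 24, 25, 26, 38, 46]
Sum[3..5] = prefix[6] - prefix[3] = 38 - 24 = 14


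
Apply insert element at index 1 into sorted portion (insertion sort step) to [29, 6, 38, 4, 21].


After one pass: [6, 29, 38, 4, 21]


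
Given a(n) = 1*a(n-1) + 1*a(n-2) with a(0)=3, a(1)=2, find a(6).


Build bottom-up:
...a(4)=12, a(5)=19, a(6)=1*19+1*12=31


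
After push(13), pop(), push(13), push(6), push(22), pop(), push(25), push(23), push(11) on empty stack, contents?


push(13) -> [13]
pop() returns 13 -> []
push(13) -> [13]
push(6) -> [13, 6]
push(22) -> [13, 6, 22]
pop() returns 22 -> [13, 6]
push(25) -> [13, 6, 25]
push(23) -> [13, 6, 25, 23]
push(11) -> [13, 6, 25, 23, 11]
Final stack (bottom to top): [13, 6, 25, 23, 11]


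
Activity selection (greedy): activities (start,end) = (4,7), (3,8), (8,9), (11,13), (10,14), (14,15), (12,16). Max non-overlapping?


Greedy: pick earliest-ending, then skip overlaps.
Selected (4 activities): [(4, 7), (8, 9), (11, 13), (14, 15)]


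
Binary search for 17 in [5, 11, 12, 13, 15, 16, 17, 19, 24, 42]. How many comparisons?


Search for 17:
[0,9] mid=4 arr[4]=15
[5,9] mid=7 arr[7]=19
[5,6] mid=5 arr[5]=16
[6,6] mid=6 arr[6]=17
Total: 4 comparisons


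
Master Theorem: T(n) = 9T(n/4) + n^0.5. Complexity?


a=9, b=4, c=0.5. log_4(9)=1.585 > c=0.5. Case 1: O(n^log_b(a)) = O(n^1.585)
Complexity: O(n^1.585)


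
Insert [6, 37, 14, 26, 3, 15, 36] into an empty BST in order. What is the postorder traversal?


Root = 6; build tree by BST insertion.
Postorder traversal: [3, 15, 36, 26, 14, 37, 6]


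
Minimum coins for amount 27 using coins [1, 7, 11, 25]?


dp[0]=0; dp[i]=1+min(dp[i-c] for c in coins)
...dp[22]=2, dp[23]=3, dp[24]=4, dp[25]=1, dp[26]=2, dp[27]=3
Minimum coins for 27 = 3


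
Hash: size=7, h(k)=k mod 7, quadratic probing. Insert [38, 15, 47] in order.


Insertions: 38->slot 3; 15->slot 1; 47->slot 5
Table: [None, 15, None, 38, None, 47, None]


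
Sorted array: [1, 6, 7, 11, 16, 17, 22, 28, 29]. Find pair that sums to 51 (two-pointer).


Two pointers: lo=0, hi=8
Found pair: (22, 29) summing to 51


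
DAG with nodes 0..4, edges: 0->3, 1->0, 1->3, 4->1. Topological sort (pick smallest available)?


Kahn's algorithm, process smallest node first
Order: [2, 4, 1, 0, 3]


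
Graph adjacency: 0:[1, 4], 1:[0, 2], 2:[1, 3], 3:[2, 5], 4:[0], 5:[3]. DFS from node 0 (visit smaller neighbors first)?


DFS stack-based: start with [0]
Visit order: [0, 1, 2, 3, 5, 4]


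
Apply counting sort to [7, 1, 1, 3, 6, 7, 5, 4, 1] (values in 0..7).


Count array: [0, 3, 0, 1, 1, 1, 1, 2]
Reconstruct: [1, 1, 1, 3, 4, 5, 6, 7, 7]


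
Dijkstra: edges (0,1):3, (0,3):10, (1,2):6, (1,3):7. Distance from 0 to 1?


Dijkstra from 0:
Distances: {0: 0, 1: 3, 2: 9, 3: 10}
Shortest distance to 1 = 3, path = [0, 1]


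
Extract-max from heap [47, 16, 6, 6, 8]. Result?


Max = 47
Replace root with last, heapify down
Resulting heap: [16, 8, 6, 6]


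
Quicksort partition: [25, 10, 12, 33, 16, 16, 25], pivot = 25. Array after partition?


Elements <= 25 go left of pivot.
Result: [25, 10, 12, 16, 16, 25, 33], pivot at index 5


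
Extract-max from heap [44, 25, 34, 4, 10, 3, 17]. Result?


Max = 44
Replace root with last, heapify down
Resulting heap: [34, 25, 17, 4, 10, 3]


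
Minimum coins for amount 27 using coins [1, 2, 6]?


dp[0]=0; dp[i]=1+min(dp[i-c] for c in coins)
...dp[22]=5, dp[23]=6, dp[24]=4, dp[25]=5, dp[26]=5, dp[27]=6
Minimum coins for 27 = 6


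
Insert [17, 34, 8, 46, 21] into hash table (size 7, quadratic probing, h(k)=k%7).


Insertions: 17->slot 3; 34->slot 6; 8->slot 1; 46->slot 4; 21->slot 0
Table: [21, 8, None, 17, 46, None, 34]


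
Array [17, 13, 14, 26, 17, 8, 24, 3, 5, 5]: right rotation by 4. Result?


Right rotate by 4: [24, 3, 5, 5, 17, 13, 14, 26, 17, 8]


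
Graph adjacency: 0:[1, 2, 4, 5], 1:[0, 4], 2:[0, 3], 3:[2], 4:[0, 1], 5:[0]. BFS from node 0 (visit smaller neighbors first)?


BFS queue: start with [0]
Visit order: [0, 1, 2, 4, 5, 3]


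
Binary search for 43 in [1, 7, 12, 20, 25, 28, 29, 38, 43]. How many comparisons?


Search for 43:
[0,8] mid=4 arr[4]=25
[5,8] mid=6 arr[6]=29
[7,8] mid=7 arr[7]=38
[8,8] mid=8 arr[8]=43
Total: 4 comparisons


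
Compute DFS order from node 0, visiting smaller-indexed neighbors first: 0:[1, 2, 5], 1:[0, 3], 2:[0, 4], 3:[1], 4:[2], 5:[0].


DFS stack-based: start with [0]
Visit order: [0, 1, 3, 2, 4, 5]


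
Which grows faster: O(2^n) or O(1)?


constant grows slower than exponential
O(1) is asymptotically smaller; O(2^n) grows faster


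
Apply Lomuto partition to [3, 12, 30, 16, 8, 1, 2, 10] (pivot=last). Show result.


Elements <= 10 go left of pivot.
Result: [3, 8, 1, 2, 10, 30, 16, 12], pivot at index 4


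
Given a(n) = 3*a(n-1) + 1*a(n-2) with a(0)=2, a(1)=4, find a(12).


Build bottom-up:
...a(10)=197288, a(11)=651598, a(12)=3*651598+1*197288=2152082


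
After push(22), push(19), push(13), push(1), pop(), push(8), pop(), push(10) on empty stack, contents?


push(22) -> [22]
push(19) -> [22, 19]
push(13) -> [22, 19, 13]
push(1) -> [22, 19, 13, 1]
pop() returns 1 -> [22, 19, 13]
push(8) -> [22, 19, 13, 8]
pop() returns 8 -> [22, 19, 13]
push(10) -> [22, 19, 13, 10]
Final stack (bottom to top): [22, 19, 13, 10]


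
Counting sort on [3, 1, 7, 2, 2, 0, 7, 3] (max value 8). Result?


Count array: [1, 1, 2, 2, 0, 0, 0, 2, 0]
Reconstruct: [0, 1, 2, 2, 3, 3, 7, 7]


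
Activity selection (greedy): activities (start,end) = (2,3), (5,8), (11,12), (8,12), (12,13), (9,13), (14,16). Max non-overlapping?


Greedy: pick earliest-ending, then skip overlaps.
Selected (5 activities): [(2, 3), (5, 8), (11, 12), (12, 13), (14, 16)]


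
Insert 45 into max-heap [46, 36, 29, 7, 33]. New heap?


Append 45: [46, 36, 29, 7, 33, 45]
Bubble up: swap idx 5(45) with idx 2(29)
Result: [46, 36, 45, 7, 33, 29]


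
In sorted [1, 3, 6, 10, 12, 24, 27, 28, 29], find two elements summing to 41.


Two pointers: lo=0, hi=8
Found pair: (12, 29) summing to 41


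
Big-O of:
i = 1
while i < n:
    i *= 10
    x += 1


Per nesting level: O(log n) = O(log n)
Complexity: O(log n)


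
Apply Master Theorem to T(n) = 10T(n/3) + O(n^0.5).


a=10, b=3, c=0.5. log_3(10)=2.096 > c=0.5. Case 1: O(n^log_b(a)) = O(n^2.096)
Complexity: O(n^2.096)


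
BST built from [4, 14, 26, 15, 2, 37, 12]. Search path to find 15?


BST root = 4
Search for 15: compare at each node
Path: [4, 14, 26, 15]


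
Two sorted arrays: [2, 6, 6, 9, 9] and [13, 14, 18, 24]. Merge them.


Compare heads, take smaller each step.
Merged: [2, 6, 6, 9, 9, 13, 14, 18, 24]


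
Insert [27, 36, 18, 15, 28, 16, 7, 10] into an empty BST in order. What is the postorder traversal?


Root = 27; build tree by BST insertion.
Postorder traversal: [10, 7, 16, 15, 18, 28, 36, 27]


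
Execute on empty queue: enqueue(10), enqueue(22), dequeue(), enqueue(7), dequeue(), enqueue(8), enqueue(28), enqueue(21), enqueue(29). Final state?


enqueue(10) -> [10]
enqueue(22) -> [10, 22]
dequeue() returns 10 -> [22]
enqueue(7) -> [22, 7]
dequeue() returns 22 -> [7]
enqueue(8) -> [7, 8]
enqueue(28) -> [7, 8, 28]
enqueue(21) -> [7, 8, 28, 21]
enqueue(29) -> [7, 8, 28, 21, 29]
Final queue (front to back): [7, 8, 28, 21, 29]


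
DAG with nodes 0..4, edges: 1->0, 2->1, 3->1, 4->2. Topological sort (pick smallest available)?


Kahn's algorithm, process smallest node first
Order: [3, 4, 2, 1, 0]


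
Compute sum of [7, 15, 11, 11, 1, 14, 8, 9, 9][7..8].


Prefix sums: [0, 7, 22, 33, 44, 45, 59, 67, 76, 85]
Sum[7..8] = prefix[9] - prefix[7] = 85 - 67 = 18


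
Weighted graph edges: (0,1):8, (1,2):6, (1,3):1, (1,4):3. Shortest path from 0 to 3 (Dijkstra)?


Dijkstra from 0:
Distances: {0: 0, 1: 8, 2: 14, 3: 9, 4: 11}
Shortest distance to 3 = 9, path = [0, 1, 3]


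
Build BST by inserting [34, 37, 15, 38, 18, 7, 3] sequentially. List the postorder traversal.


Root = 34; build tree by BST insertion.
Postorder traversal: [3, 7, 18, 15, 38, 37, 34]


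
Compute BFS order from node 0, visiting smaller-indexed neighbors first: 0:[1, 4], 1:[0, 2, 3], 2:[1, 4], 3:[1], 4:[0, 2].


BFS queue: start with [0]
Visit order: [0, 1, 4, 2, 3]


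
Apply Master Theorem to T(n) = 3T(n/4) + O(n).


a=3, b=4, c=1. log_4(3)=0.792 < c=1. Case 3: O(n^c) = O(n)
Complexity: O(n)


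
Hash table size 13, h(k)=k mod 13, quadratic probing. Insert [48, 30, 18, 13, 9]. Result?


Insertions: 48->slot 9; 30->slot 4; 18->slot 5; 13->slot 0; 9->slot 10
Table: [13, None, None, None, 30, 18, None, None, None, 48, 9, None, None]


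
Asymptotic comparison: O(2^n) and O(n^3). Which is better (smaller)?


cubic grows slower than exponential
O(n^3) is asymptotically smaller; O(2^n) grows faster


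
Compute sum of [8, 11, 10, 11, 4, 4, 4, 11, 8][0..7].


Prefix sums: [0, 8, 19, 29, 40, 44, 48, 52, 63, 71]
Sum[0..7] = prefix[8] - prefix[0] = 63 - 0 = 63


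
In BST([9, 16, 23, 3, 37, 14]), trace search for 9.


BST root = 9
Search for 9: compare at each node
Path: [9]


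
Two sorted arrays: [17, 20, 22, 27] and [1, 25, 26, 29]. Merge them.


Compare heads, take smaller each step.
Merged: [1, 17, 20, 22, 25, 26, 27, 29]


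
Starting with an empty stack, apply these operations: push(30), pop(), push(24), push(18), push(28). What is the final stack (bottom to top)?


push(30) -> [30]
pop() returns 30 -> []
push(24) -> [24]
push(18) -> [24, 18]
push(28) -> [24, 18, 28]
Final stack (bottom to top): [24, 18, 28]


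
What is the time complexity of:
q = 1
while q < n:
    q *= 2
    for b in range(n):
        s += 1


Per nesting level: O(log n) * O(n) = O(n log n)
Complexity: O(n log n)


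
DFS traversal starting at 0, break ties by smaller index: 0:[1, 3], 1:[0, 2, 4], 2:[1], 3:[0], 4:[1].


DFS stack-based: start with [0]
Visit order: [0, 1, 2, 4, 3]


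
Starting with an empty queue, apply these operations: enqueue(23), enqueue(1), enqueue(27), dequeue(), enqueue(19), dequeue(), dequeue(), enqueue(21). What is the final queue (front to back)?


enqueue(23) -> [23]
enqueue(1) -> [23, 1]
enqueue(27) -> [23, 1, 27]
dequeue() returns 23 -> [1, 27]
enqueue(19) -> [1, 27, 19]
dequeue() returns 1 -> [27, 19]
dequeue() returns 27 -> [19]
enqueue(21) -> [19, 21]
Final queue (front to back): [19, 21]


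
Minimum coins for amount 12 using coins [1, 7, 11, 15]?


dp[0]=0; dp[i]=1+min(dp[i-c] for c in coins)
...dp[7]=1, dp[8]=2, dp[9]=3, dp[10]=4, dp[11]=1, dp[12]=2
Minimum coins for 12 = 2


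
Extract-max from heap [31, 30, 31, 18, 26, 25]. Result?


Max = 31
Replace root with last, heapify down
Resulting heap: [31, 30, 25, 18, 26]


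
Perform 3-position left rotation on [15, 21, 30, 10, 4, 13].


Left rotate by 3: [10, 4, 13, 15, 21, 30]


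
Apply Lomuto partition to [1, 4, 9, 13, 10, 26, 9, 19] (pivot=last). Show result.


Elements <= 19 go left of pivot.
Result: [1, 4, 9, 13, 10, 9, 19, 26], pivot at index 6


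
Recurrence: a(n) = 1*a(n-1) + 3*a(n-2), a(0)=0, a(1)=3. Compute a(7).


Build bottom-up:
...a(5)=57, a(6)=120, a(7)=1*120+3*57=291


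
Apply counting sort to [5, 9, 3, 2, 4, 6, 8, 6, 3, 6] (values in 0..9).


Count array: [0, 0, 1, 2, 1, 1, 3, 0, 1, 1]
Reconstruct: [2, 3, 3, 4, 5, 6, 6, 6, 8, 9]


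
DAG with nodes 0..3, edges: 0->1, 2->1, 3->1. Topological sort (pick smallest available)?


Kahn's algorithm, process smallest node first
Order: [0, 2, 3, 1]


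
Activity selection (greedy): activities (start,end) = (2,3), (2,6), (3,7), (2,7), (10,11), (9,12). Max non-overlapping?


Greedy: pick earliest-ending, then skip overlaps.
Selected (3 activities): [(2, 3), (3, 7), (10, 11)]


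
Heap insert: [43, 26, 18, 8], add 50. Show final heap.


Append 50: [43, 26, 18, 8, 50]
Bubble up: swap idx 4(50) with idx 1(26); swap idx 1(50) with idx 0(43)
Result: [50, 43, 18, 8, 26]


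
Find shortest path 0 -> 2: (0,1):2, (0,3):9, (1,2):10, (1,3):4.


Dijkstra from 0:
Distances: {0: 0, 1: 2, 2: 12, 3: 6}
Shortest distance to 2 = 12, path = [0, 1, 2]


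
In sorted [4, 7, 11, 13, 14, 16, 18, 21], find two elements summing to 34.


Two pointers: lo=0, hi=7
Found pair: (13, 21) summing to 34


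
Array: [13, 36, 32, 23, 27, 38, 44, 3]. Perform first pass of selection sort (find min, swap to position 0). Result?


After one pass: [3, 36, 32, 23, 27, 38, 44, 13]


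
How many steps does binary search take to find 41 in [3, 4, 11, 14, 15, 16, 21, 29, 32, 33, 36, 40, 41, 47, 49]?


Search for 41:
[0,14] mid=7 arr[7]=29
[8,14] mid=11 arr[11]=40
[12,14] mid=13 arr[13]=47
[12,12] mid=12 arr[12]=41
Total: 4 comparisons


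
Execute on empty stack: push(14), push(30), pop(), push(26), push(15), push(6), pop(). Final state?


push(14) -> [14]
push(30) -> [14, 30]
pop() returns 30 -> [14]
push(26) -> [14, 26]
push(15) -> [14, 26, 15]
push(6) -> [14, 26, 15, 6]
pop() returns 6 -> [14, 26, 15]
Final stack (bottom to top): [14, 26, 15]


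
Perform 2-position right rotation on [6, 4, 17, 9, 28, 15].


Right rotate by 2: [28, 15, 6, 4, 17, 9]


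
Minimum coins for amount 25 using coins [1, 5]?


dp[0]=0; dp[i]=1+min(dp[i-c] for c in coins)
...dp[20]=4, dp[21]=5, dp[22]=6, dp[23]=7, dp[24]=8, dp[25]=5
Minimum coins for 25 = 5


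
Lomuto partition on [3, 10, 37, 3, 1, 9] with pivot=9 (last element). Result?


Elements <= 9 go left of pivot.
Result: [3, 3, 1, 9, 37, 10], pivot at index 3


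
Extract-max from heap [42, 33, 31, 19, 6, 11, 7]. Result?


Max = 42
Replace root with last, heapify down
Resulting heap: [33, 19, 31, 7, 6, 11]


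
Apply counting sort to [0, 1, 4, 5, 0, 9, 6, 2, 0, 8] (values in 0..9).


Count array: [3, 1, 1, 0, 1, 1, 1, 0, 1, 1]
Reconstruct: [0, 0, 0, 1, 2, 4, 5, 6, 8, 9]


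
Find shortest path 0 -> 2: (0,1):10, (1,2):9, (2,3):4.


Dijkstra from 0:
Distances: {0: 0, 1: 10, 2: 19, 3: 23}
Shortest distance to 2 = 19, path = [0, 1, 2]


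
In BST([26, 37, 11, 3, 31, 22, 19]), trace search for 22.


BST root = 26
Search for 22: compare at each node
Path: [26, 11, 22]


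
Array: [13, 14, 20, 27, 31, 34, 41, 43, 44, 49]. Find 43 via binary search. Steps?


Search for 43:
[0,9] mid=4 arr[4]=31
[5,9] mid=7 arr[7]=43
Total: 2 comparisons


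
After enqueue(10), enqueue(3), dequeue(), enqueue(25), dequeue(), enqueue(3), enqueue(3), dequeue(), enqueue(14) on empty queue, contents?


enqueue(10) -> [10]
enqueue(3) -> [10, 3]
dequeue() returns 10 -> [3]
enqueue(25) -> [3, 25]
dequeue() returns 3 -> [25]
enqueue(3) -> [25, 3]
enqueue(3) -> [25, 3, 3]
dequeue() returns 25 -> [3, 3]
enqueue(14) -> [3, 3, 14]
Final queue (front to back): [3, 3, 14]


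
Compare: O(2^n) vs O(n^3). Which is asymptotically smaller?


cubic grows slower than exponential
O(n^3) is asymptotically smaller; O(2^n) grows faster


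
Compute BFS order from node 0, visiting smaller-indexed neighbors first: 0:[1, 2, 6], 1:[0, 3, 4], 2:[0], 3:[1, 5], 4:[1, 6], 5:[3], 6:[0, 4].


BFS queue: start with [0]
Visit order: [0, 1, 2, 6, 3, 4, 5]


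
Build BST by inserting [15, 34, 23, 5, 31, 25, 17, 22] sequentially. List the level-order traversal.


Root = 15; build tree by BST insertion.
Level-Order traversal: [15, 5, 34, 23, 17, 31, 22, 25]


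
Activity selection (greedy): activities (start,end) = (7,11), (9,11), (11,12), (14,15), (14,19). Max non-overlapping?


Greedy: pick earliest-ending, then skip overlaps.
Selected (3 activities): [(7, 11), (11, 12), (14, 15)]


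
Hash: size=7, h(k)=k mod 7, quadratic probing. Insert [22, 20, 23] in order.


Insertions: 22->slot 1; 20->slot 6; 23->slot 2
Table: [None, 22, 23, None, None, None, 20]


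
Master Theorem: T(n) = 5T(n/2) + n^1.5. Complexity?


a=5, b=2, c=1.5. log_2(5)=2.322 > c=1.5. Case 1: O(n^log_b(a)) = O(n^2.322)
Complexity: O(n^2.322)


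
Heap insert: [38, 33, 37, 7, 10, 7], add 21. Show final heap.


Append 21: [38, 33, 37, 7, 10, 7, 21]
Bubble up: no swaps needed
Result: [38, 33, 37, 7, 10, 7, 21]


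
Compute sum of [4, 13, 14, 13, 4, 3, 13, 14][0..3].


Prefix sums: [0, 4, 17, 31, 44, 48, 51, 64, 78]
Sum[0..3] = prefix[4] - prefix[0] = 44 - 0 = 44


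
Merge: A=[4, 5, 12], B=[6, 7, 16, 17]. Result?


Compare heads, take smaller each step.
Merged: [4, 5, 6, 7, 12, 16, 17]


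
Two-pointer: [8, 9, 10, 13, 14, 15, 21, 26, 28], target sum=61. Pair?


Two pointers: lo=0, hi=8
No pair sums to 61


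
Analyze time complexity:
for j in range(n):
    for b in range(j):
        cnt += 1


Per nesting level: O(n) * O(n) [triangular over j] = O(n^2)
Complexity: O(n^2)


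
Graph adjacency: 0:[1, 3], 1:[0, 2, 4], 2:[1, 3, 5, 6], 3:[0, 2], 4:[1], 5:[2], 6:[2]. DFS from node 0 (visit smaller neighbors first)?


DFS stack-based: start with [0]
Visit order: [0, 1, 2, 3, 5, 6, 4]


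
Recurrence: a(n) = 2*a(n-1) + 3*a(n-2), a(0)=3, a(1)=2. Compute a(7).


Build bottom-up:
...a(5)=302, a(6)=913, a(7)=2*913+3*302=2732


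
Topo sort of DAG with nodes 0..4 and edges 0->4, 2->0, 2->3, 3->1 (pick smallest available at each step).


Kahn's algorithm, process smallest node first
Order: [2, 0, 3, 1, 4]


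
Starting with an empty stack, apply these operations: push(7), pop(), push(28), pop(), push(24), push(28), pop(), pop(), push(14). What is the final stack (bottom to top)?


push(7) -> [7]
pop() returns 7 -> []
push(28) -> [28]
pop() returns 28 -> []
push(24) -> [24]
push(28) -> [24, 28]
pop() returns 28 -> [24]
pop() returns 24 -> []
push(14) -> [14]
Final stack (bottom to top): [14]


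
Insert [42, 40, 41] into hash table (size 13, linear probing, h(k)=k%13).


Insertions: 42->slot 3; 40->slot 1; 41->slot 2
Table: [None, 40, 41, 42, None, None, None, None, None, None, None, None, None]


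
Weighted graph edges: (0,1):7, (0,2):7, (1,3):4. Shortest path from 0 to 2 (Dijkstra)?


Dijkstra from 0:
Distances: {0: 0, 1: 7, 2: 7, 3: 11}
Shortest distance to 2 = 7, path = [0, 2]


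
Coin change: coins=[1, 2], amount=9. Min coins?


dp[0]=0; dp[i]=1+min(dp[i-c] for c in coins)
...dp[4]=2, dp[5]=3, dp[6]=3, dp[7]=4, dp[8]=4, dp[9]=5
Minimum coins for 9 = 5


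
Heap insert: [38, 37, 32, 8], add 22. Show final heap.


Append 22: [38, 37, 32, 8, 22]
Bubble up: no swaps needed
Result: [38, 37, 32, 8, 22]


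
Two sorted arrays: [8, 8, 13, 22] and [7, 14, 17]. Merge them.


Compare heads, take smaller each step.
Merged: [7, 8, 8, 13, 14, 17, 22]


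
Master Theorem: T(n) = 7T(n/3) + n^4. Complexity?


a=7, b=3, c=4. log_3(7)=1.771 < c=4. Case 3: O(n^c) = O(n^4)
Complexity: O(n^4)


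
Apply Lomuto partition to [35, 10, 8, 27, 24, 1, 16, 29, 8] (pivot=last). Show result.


Elements <= 8 go left of pivot.
Result: [8, 1, 8, 27, 24, 10, 16, 29, 35], pivot at index 2


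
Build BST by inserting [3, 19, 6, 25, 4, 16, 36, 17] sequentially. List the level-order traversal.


Root = 3; build tree by BST insertion.
Level-Order traversal: [3, 19, 6, 25, 4, 16, 36, 17]


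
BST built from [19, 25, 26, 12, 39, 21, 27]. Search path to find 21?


BST root = 19
Search for 21: compare at each node
Path: [19, 25, 21]


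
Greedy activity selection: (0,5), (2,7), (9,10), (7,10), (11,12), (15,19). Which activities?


Greedy: pick earliest-ending, then skip overlaps.
Selected (4 activities): [(0, 5), (9, 10), (11, 12), (15, 19)]


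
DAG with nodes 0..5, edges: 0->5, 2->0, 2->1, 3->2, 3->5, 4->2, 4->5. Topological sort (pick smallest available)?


Kahn's algorithm, process smallest node first
Order: [3, 4, 2, 0, 1, 5]


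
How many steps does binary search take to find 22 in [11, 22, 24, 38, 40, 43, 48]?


Search for 22:
[0,6] mid=3 arr[3]=38
[0,2] mid=1 arr[1]=22
Total: 2 comparisons


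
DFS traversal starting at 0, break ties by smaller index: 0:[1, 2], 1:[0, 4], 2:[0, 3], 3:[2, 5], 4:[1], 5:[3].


DFS stack-based: start with [0]
Visit order: [0, 1, 4, 2, 3, 5]


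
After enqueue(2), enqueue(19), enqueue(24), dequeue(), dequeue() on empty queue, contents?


enqueue(2) -> [2]
enqueue(19) -> [2, 19]
enqueue(24) -> [2, 19, 24]
dequeue() returns 2 -> [19, 24]
dequeue() returns 19 -> [24]
Final queue (front to back): [24]


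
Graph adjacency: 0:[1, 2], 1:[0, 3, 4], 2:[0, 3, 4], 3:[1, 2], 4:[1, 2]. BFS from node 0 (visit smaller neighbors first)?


BFS queue: start with [0]
Visit order: [0, 1, 2, 3, 4]


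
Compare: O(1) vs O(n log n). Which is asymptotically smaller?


constant grows slower than linearithmic
O(1) is asymptotically smaller; O(n log n) grows faster


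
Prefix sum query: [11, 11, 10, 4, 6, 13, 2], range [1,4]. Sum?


Prefix sums: [0, 11, 22, 32, 36, 42, 55, 57]
Sum[1..4] = prefix[5] - prefix[1] = 42 - 11 = 31


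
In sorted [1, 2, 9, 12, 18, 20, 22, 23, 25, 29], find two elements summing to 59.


Two pointers: lo=0, hi=9
No pair sums to 59


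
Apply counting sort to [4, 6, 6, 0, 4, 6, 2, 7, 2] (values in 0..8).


Count array: [1, 0, 2, 0, 2, 0, 3, 1, 0]
Reconstruct: [0, 2, 2, 4, 4, 6, 6, 6, 7]


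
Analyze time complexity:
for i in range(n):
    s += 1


Per nesting level: O(n) = O(n)
Complexity: O(n)


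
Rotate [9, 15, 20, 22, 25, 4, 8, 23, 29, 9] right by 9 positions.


Right rotate by 9: [15, 20, 22, 25, 4, 8, 23, 29, 9, 9]


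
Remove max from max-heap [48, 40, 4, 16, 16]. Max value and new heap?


Max = 48
Replace root with last, heapify down
Resulting heap: [40, 16, 4, 16]


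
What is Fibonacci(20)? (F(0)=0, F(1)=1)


F(n)=F(n-1)+F(n-2)
...F(18)=2584, F(19)=4181, F(20)=6765


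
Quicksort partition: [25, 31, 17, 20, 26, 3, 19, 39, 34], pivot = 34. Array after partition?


Elements <= 34 go left of pivot.
Result: [25, 31, 17, 20, 26, 3, 19, 34, 39], pivot at index 7


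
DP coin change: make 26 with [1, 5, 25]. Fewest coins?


dp[0]=0; dp[i]=1+min(dp[i-c] for c in coins)
...dp[21]=5, dp[22]=6, dp[23]=7, dp[24]=8, dp[25]=1, dp[26]=2
Minimum coins for 26 = 2


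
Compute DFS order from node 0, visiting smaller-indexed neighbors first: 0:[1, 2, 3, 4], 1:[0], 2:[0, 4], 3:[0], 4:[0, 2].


DFS stack-based: start with [0]
Visit order: [0, 1, 2, 4, 3]


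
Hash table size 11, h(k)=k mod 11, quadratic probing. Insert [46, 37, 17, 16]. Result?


Insertions: 46->slot 2; 37->slot 4; 17->slot 6; 16->slot 5
Table: [None, None, 46, None, 37, 16, 17, None, None, None, None]


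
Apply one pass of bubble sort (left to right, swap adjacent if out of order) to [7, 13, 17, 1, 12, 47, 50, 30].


After one pass: [7, 13, 1, 12, 17, 47, 30, 50]


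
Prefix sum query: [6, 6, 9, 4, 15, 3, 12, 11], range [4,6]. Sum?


Prefix sums: [0, 6, 12, 21, 25, 40, 43, 55, 66]
Sum[4..6] = prefix[7] - prefix[4] = 55 - 25 = 30


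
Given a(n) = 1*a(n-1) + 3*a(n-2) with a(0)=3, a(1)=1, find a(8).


Build bottom-up:
...a(6)=211, a(7)=457, a(8)=1*457+3*211=1090


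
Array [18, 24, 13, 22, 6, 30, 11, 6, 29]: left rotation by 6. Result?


Left rotate by 6: [11, 6, 29, 18, 24, 13, 22, 6, 30]


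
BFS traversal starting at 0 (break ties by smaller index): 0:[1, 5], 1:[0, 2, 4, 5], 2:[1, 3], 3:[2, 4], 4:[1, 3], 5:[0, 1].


BFS queue: start with [0]
Visit order: [0, 1, 5, 2, 4, 3]


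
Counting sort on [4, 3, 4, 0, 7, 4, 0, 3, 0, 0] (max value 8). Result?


Count array: [4, 0, 0, 2, 3, 0, 0, 1, 0]
Reconstruct: [0, 0, 0, 0, 3, 3, 4, 4, 4, 7]


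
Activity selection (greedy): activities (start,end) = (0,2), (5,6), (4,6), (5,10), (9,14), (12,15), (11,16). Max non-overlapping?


Greedy: pick earliest-ending, then skip overlaps.
Selected (3 activities): [(0, 2), (5, 6), (9, 14)]


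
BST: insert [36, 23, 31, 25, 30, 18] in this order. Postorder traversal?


Root = 36; build tree by BST insertion.
Postorder traversal: [18, 30, 25, 31, 23, 36]


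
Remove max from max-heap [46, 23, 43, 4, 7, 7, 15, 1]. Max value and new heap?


Max = 46
Replace root with last, heapify down
Resulting heap: [43, 23, 15, 4, 7, 7, 1]


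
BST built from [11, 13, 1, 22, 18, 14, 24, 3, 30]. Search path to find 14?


BST root = 11
Search for 14: compare at each node
Path: [11, 13, 22, 18, 14]


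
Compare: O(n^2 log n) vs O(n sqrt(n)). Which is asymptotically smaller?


n^1.5 grows slower than n^2 log n
O(n sqrt(n)) is asymptotically smaller; O(n^2 log n) grows faster


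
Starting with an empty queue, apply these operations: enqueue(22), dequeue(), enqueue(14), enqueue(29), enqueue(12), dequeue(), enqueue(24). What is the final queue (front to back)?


enqueue(22) -> [22]
dequeue() returns 22 -> []
enqueue(14) -> [14]
enqueue(29) -> [14, 29]
enqueue(12) -> [14, 29, 12]
dequeue() returns 14 -> [29, 12]
enqueue(24) -> [29, 12, 24]
Final queue (front to back): [29, 12, 24]


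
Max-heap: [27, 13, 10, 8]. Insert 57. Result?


Append 57: [27, 13, 10, 8, 57]
Bubble up: swap idx 4(57) with idx 1(13); swap idx 1(57) with idx 0(27)
Result: [57, 27, 10, 8, 13]


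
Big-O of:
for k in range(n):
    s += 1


Per nesting level: O(n) = O(n)
Complexity: O(n)


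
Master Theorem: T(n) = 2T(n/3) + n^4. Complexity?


a=2, b=3, c=4. log_3(2)=0.631 < c=4. Case 3: O(n^c) = O(n^4)
Complexity: O(n^4)
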